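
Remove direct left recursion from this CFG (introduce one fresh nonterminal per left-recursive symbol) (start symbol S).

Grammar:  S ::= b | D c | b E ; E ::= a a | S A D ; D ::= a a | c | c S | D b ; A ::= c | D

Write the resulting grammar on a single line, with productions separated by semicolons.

S ::= b | D c | b E; E ::= a a | S A D; D ::= a a D' | c D' | c S D'; A ::= c | D; D' ::= b D' | epsilon

D is directly left-recursive.
For D: α = {b}, β = {a a, c, c S}. Rewrite as D → β D' and D' → α D' | ε.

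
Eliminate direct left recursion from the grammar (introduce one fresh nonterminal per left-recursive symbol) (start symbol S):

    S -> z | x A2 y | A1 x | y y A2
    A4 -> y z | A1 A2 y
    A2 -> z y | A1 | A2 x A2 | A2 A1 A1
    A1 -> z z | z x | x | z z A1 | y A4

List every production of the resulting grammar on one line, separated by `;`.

S -> z | x A2 y | A1 x | y y A2; A4 -> y z | A1 A2 y; A2 -> z y A2' | A1 A2'; A1 -> z z | z x | x | z z A1 | y A4; A2' -> x A2 A2' | A1 A1 A2' | ε

A2 is directly left-recursive.
For A2: α = {x A2, A1 A1}, β = {z y, A1}. Rewrite as A2 → β A2' and A2' → α A2' | ε.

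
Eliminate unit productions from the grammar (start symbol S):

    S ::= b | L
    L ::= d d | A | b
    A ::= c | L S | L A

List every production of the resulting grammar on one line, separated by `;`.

S ::= d d | b | c | L S | L A; L ::= d d | b | c | L S | L A; A ::= c | L S | L A

Unit pairs: L ⇒* {A}; S ⇒* {A, L}.
For each unit pair (A, B), copy every non-unit production of B to A, then drop all unit productions.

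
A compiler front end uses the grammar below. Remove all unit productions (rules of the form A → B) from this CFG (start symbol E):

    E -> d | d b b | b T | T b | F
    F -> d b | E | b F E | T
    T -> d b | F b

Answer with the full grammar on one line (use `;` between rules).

E -> d | d b b | b T | T b | d b | b F E | F b; F -> d | d b b | b T | T b | d b | b F E | F b; T -> d b | F b

Unit pairs: E ⇒* {F, T}; F ⇒* {E, T}.
Replace each nonterminal's rules with the union of the non-unit rules of every nonterminal it unit-derives.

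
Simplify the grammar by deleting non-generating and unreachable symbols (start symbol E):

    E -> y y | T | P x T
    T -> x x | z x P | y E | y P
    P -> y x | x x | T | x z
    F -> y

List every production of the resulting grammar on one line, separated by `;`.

E -> y y | T | P x T; T -> x x | z x P | y E | y P; P -> y x | x x | T | x z

Generating nonterminals: {E, F, P, T}.
Reachable from E after that: {E, P, T}.
Removed useless symbols: {F} and every production mentioning them.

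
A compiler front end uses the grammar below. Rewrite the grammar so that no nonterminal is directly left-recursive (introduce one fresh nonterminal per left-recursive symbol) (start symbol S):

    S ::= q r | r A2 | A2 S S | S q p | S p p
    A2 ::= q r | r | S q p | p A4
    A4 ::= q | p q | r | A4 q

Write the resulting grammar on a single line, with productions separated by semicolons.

S, A4 are directly left-recursive.
For S: α = {q p, p p}, β = {q r, r A2, A2 S S}. Rewrite as S → β S' and S' → α S' | ε.
For A4: α = {q}, β = {q, p q, r}. Rewrite as A4 → β A4' and A4' → α A4' | ε.

S ::= q r S' | r A2 S' | A2 S S S'; A2 ::= q r | r | S q p | p A4; A4 ::= q A4' | p q A4' | r A4'; S' ::= q p S' | p p S' | ε; A4' ::= q A4' | ε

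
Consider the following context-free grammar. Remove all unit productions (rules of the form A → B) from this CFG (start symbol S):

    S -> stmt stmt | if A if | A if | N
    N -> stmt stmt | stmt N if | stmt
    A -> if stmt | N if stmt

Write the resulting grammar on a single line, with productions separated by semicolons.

S -> stmt stmt | if A if | A if | stmt N if | stmt; N -> stmt stmt | stmt N if | stmt; A -> if stmt | N if stmt

Unit pairs: S ⇒* {N}.
Replace each nonterminal's rules with the union of the non-unit rules of every nonterminal it unit-derives.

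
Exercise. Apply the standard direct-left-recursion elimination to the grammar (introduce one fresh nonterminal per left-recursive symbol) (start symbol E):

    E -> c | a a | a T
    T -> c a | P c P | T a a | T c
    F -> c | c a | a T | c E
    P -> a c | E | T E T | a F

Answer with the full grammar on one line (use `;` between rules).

E -> c | a a | a T; T -> c a T' | P c P T'; F -> c | c a | a T | c E; P -> a c | E | T E T | a F; T' -> a a T' | c T' | ε

Left recursion appears on T.
For T: α = {a a, c}, β = {c a, P c P}. Rewrite as T → β T' and T' → α T' | ε.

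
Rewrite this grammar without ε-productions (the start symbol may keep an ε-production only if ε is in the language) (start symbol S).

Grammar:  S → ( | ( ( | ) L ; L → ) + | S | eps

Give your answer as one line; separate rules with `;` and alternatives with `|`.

Nullable nonterminals: {L}.
ε ∉ L(G), so no ε-production is kept.
Expand every rule over subsets of its nullable positions: S → ) L gives ) L | ).

S → ( | ( ( | ) L | ); L → ) + | S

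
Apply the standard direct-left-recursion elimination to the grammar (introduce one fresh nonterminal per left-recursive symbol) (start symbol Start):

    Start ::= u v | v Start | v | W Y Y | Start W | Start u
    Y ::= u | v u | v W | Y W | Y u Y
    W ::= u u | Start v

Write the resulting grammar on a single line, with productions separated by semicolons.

Directly left-recursive nonterminals: Start, Y.
For Start: α = {W, u}, β = {u v, v Start, v, W Y Y}. Rewrite as Start → β Start1 and Start1 → α Start1 | ε.
For Y: α = {W, u Y}, β = {u, v u, v W}. Rewrite as Y → β Y1 and Y1 → α Y1 | ε.

Start ::= u v Start1 | v Start Start1 | v Start1 | W Y Y Start1; Y ::= u Y1 | v u Y1 | v W Y1; W ::= u u | Start v; Start1 ::= W Start1 | u Start1 | ε; Y1 ::= W Y1 | u Y Y1 | ε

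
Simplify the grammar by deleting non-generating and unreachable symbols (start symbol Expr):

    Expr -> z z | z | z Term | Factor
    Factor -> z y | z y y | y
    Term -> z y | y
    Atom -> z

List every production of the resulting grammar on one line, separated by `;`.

Expr -> z z | z | z Term | Factor; Factor -> z y | z y y | y; Term -> z y | y

Generating nonterminals: {Atom, Expr, Factor, Term}.
Reachable from Expr after that: {Expr, Factor, Term}.
Removed useless symbols: {Atom} and every production mentioning them.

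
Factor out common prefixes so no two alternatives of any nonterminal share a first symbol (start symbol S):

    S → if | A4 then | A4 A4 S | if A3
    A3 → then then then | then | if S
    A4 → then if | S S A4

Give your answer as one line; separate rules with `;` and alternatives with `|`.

S → if S' | A4 S''; A3 → if S | then A3'; A4 → then if | S S A4; S' → ε | A3; S'' → then | A4 S; A3' → then then | ε

S has alternatives sharing prefix 'if': factor to S → if S' with S' → ε | A3.
S has alternatives sharing prefix 'A4': factor to S → A4 S'' with S'' → then | A4 S.
A3 has alternatives sharing prefix 'then': factor to A3 → then A3' with A3' → then then | ε.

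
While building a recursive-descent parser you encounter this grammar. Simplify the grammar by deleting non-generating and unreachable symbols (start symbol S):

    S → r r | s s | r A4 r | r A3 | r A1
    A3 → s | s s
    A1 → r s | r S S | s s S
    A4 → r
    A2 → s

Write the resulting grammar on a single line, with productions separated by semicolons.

Generating nonterminals: {A1, A2, A3, A4, S}.
Reachable from S after that: {A1, A3, A4, S}.
Removed useless symbols: {A2} and every production mentioning them.

S → r r | s s | r A4 r | r A3 | r A1; A3 → s | s s; A1 → r s | r S S | s s S; A4 → r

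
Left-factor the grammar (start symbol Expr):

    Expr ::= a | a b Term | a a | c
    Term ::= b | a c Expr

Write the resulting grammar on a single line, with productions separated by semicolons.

Expr has alternatives sharing prefix 'a': factor to Expr → a Expr1 with Expr1 → ε | b Term | a.

Expr ::= c | a Expr1; Term ::= b | a c Expr; Expr1 ::= ε | b Term | a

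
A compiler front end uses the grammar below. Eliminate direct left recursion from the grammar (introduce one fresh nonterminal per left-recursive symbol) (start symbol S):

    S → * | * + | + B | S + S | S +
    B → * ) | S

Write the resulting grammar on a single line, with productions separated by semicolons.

S is directly left-recursive.
For S: α = {+ S, +}, β = {*, * +, + B}. Rewrite as S → β S' and S' → α S' | ε.

S → * S' | * + S' | + B S'; B → * ) | S; S' → + S S' | + S' | ε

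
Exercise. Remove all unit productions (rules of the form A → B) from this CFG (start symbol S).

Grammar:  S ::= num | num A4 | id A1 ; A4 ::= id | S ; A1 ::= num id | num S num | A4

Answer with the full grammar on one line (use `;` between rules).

S ::= num | num A4 | id A1; A4 ::= id | num | num A4 | id A1; A1 ::= id | num id | num S num | num | num A4 | id A1

Unit pairs: A1 ⇒* {A4, S}; A4 ⇒* {S}.
For each unit pair (A, B), copy every non-unit production of B to A, then drop all unit productions.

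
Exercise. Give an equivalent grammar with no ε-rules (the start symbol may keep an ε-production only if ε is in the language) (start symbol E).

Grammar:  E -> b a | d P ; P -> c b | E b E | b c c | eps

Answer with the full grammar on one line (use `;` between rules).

E -> b a | d P | d; P -> c b | E b E | b c c

The nullable symbols are {P}.
ε ∉ L(G), so no ε-production is kept.
Expand every rule over subsets of its nullable positions: E → d P gives d P | d.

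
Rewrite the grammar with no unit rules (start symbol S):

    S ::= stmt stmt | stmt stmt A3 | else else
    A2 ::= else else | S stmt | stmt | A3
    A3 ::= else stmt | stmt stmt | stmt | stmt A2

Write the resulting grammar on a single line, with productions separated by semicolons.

Unit pairs: A2 ⇒* {A3}.
For each unit pair (A, B), copy every non-unit production of B to A, then drop all unit productions.

S ::= stmt stmt | stmt stmt A3 | else else; A2 ::= else else | S stmt | stmt | else stmt | stmt stmt | stmt A2; A3 ::= else stmt | stmt stmt | stmt | stmt A2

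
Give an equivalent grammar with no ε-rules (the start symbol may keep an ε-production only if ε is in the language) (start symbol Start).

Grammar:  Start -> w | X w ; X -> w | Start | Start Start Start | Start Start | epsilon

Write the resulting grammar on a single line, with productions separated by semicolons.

The nullable symbols are {X}.
ε ∉ L(G), so no ε-production is kept.

Start -> w | X w; X -> w | Start | Start Start Start | Start Start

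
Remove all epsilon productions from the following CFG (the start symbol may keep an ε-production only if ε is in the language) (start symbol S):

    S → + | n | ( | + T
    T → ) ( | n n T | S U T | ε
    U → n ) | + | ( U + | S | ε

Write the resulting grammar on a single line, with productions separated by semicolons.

Nullable set = {T, U}.
ε ∉ L(G), so no ε-production is kept.
For each production, add variants omitting each subset of nullable occurrences: T → n n T gives n n T | n n. T → S U T gives S U T | S U | S T | S. U → ( U + gives ( U + | ( +.

S → + | n | ( | + T; T → ) ( | n n T | n n | S U T | S U | S T | S; U → n ) | + | ( U + | ( + | S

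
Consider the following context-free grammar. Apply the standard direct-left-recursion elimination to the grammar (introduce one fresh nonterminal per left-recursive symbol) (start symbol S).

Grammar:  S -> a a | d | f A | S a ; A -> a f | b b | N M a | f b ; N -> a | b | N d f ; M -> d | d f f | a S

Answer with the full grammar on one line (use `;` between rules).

S -> a a S' | d S' | f A S'; A -> a f | b b | N M a | f b; N -> a N' | b N'; M -> d | d f f | a S; S' -> a S' | ε; N' -> d f N' | ε

S, N are directly left-recursive.
For S: α = {a}, β = {a a, d, f A}. Rewrite as S → β S' and S' → α S' | ε.
For N: α = {d f}, β = {a, b}. Rewrite as N → β N' and N' → α N' | ε.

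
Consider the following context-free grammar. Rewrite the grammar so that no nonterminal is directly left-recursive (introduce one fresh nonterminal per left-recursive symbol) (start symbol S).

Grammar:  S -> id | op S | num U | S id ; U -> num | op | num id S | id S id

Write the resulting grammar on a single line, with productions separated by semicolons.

S -> id S' | op S S' | num U S'; U -> num | op | num id S | id S id; S' -> id S' | ε

S is directly left-recursive.
For S: α = {id}, β = {id, op S, num U}. Rewrite as S → β S' and S' → α S' | ε.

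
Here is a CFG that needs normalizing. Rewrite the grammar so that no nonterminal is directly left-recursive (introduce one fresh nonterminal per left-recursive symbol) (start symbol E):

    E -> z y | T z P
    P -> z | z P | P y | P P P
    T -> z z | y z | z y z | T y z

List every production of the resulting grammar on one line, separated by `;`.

P, T are directly left-recursive.
For P: α = {y, P P}, β = {z, z P}. Rewrite as P → β P' and P' → α P' | ε.
For T: α = {y z}, β = {z z, y z, z y z}. Rewrite as T → β T' and T' → α T' | ε.

E -> z y | T z P; P -> z P' | z P P'; T -> z z T' | y z T' | z y z T'; P' -> y P' | P P P' | ε; T' -> y z T' | ε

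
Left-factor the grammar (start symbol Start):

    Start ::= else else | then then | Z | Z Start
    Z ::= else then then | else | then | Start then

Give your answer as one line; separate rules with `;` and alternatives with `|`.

Start ::= else else | then then | Z Start1; Z ::= then | Start then | else Z1; Start1 ::= ε | Start; Z1 ::= then then | ε

Start has alternatives sharing prefix 'Z': factor to Start → Z Start1 with Start1 → ε | Start.
Z has alternatives sharing prefix 'else': factor to Z → else Z1 with Z1 → then then | ε.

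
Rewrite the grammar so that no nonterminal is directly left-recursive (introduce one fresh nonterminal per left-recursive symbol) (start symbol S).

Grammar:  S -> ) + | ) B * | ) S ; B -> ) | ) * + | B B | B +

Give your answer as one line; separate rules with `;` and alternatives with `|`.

Left recursion appears on B.
For B: α = {B, +}, β = {), ) * +}. Rewrite as B → β B' and B' → α B' | ε.

S -> ) + | ) B * | ) S; B -> ) B' | ) * + B'; B' -> B B' | + B' | ε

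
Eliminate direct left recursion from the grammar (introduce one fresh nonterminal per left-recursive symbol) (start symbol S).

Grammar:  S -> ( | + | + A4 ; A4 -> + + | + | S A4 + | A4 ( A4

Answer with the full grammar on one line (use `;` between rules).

A4 is directly left-recursive.
For A4: α = {( A4}, β = {+ +, +, S A4 +}. Rewrite as A4 → β A4' and A4' → α A4' | ε.

S -> ( | + | + A4; A4 -> + + A4' | + A4' | S A4 + A4'; A4' -> ( A4 A4' | ε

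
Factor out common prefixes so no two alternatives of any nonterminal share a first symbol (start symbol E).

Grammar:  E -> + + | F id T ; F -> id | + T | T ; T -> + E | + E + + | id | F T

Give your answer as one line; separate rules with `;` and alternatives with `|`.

T has alternatives sharing prefix '+ E': factor to T → + E T' with T' → ε | + +.

E -> + + | F id T; F -> id | + T | T; T -> id | F T | + E T'; T' -> ε | + +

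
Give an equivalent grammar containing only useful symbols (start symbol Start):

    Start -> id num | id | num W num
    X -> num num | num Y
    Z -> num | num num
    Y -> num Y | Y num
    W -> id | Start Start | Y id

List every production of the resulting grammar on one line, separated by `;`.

Start -> id num | id | num W num; W -> id | Start Start

Generating nonterminals: {Start, W, X, Z}.
Reachable from Start after that: {Start, W}.
Removed useless symbols: {X, Y, Z} and every production mentioning them.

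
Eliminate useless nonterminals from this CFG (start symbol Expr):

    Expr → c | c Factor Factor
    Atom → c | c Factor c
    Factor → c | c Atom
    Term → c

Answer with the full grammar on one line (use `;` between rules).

Generating nonterminals: {Atom, Expr, Factor, Term}.
Reachable from Expr after that: {Atom, Expr, Factor}.
Removed useless symbols: {Term} and every production mentioning them.

Expr → c | c Factor Factor; Atom → c | c Factor c; Factor → c | c Atom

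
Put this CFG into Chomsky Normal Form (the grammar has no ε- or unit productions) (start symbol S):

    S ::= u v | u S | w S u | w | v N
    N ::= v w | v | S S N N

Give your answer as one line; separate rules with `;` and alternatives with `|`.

Introduce a nonterminal for each terminal appearing in a rule of length ≥ 2: X1 → u, X2 → v, X3 → w.
Binarize each right-hand side of length ≥ 3 by chaining fresh nonterminals (Y1, Y2, …): affected rules were S → X3 S X1; N → S S N N.

S ::= X1 X2 | X1 S | X3 Y1 | w | X2 N; N ::= X2 X3 | v | S Y2; X1 ::= u; X2 ::= v; X3 ::= w; Y1 ::= S X1; Y2 ::= S Y3; Y3 ::= N N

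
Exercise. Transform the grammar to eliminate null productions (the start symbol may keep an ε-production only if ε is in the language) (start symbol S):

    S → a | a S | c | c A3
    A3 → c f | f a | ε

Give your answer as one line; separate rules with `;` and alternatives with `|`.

The nullable symbols are {A3}.
ε ∉ L(G), so no ε-production is kept.

S → a | a S | c | c A3; A3 → c f | f a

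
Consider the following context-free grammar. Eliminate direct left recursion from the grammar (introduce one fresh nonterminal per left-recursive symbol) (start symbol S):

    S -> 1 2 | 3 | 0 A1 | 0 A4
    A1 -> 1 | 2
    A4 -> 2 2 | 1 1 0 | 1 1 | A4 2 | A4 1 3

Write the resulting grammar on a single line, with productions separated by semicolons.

S -> 1 2 | 3 | 0 A1 | 0 A4; A1 -> 1 | 2; A4 -> 2 2 A4' | 1 1 0 A4' | 1 1 A4'; A4' -> 2 A4' | 1 3 A4' | ε

Left recursion appears on A4.
For A4: α = {2, 1 3}, β = {2 2, 1 1 0, 1 1}. Rewrite as A4 → β A4' and A4' → α A4' | ε.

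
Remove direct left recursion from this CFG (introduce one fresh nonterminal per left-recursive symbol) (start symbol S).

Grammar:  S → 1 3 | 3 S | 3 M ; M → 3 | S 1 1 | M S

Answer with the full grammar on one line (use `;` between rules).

S → 1 3 | 3 S | 3 M; M → 3 M' | S 1 1 M'; M' → S M' | epsilon

M is directly left-recursive.
For M: α = {S}, β = {3, S 1 1}. Rewrite as M → β M' and M' → α M' | ε.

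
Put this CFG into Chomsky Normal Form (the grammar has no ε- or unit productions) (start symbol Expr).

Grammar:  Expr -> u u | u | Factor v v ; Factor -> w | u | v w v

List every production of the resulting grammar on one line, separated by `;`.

Introduce a nonterminal for each terminal appearing in a rule of length ≥ 2: X1 → u, X2 → v, X3 → w.
Binarize each right-hand side of length ≥ 3 by chaining fresh nonterminals (Y1, Y2, …): affected rules were Expr → Factor X2 X2; Factor → X2 X3 X2.

Expr -> X1 X1 | u | Factor Y1; Factor -> w | u | X2 Y2; X1 -> u; X2 -> v; X3 -> w; Y1 -> X2 X2; Y2 -> X3 X2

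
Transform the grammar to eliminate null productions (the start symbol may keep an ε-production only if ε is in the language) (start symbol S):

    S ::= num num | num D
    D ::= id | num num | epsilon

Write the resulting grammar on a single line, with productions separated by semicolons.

Nullable set = {D}.
ε ∉ L(G), so no ε-production is kept.
For each production, add variants omitting each subset of nullable occurrences: S → num D gives num D | num.

S ::= num num | num D | num; D ::= id | num num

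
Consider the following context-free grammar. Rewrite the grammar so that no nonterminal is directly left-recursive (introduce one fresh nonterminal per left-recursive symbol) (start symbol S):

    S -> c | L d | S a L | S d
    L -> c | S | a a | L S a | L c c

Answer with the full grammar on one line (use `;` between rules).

S -> c S' | L d S'; L -> c L' | S L' | a a L'; S' -> a L S' | d S' | ε; L' -> S a L' | c c L' | ε

Directly left-recursive nonterminals: S, L.
For S: α = {a L, d}, β = {c, L d}. Rewrite as S → β S' and S' → α S' | ε.
For L: α = {S a, c c}, β = {c, S, a a}. Rewrite as L → β L' and L' → α L' | ε.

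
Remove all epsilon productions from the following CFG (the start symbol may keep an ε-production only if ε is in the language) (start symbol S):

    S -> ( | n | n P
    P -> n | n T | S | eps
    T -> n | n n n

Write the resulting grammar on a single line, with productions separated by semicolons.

S -> ( | n | n P; P -> n | n T | S; T -> n | n n n

Nullable set = {P}.
ε ∉ L(G), so no ε-production is kept.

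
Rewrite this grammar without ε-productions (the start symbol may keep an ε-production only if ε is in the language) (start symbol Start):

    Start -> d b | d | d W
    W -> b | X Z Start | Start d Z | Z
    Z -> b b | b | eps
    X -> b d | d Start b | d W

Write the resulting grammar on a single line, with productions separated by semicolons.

Start -> d b | d | d W; W -> b | X Z Start | X Start | Start d Z | Start d | Z; Z -> b b | b; X -> b d | d Start b | d W | d

Nullable set = {W, Z}.
ε ∉ L(G), so no ε-production is kept.
Add the nullable-subset variants: W → X Z Start gives X Z Start | X Start. W → Start d Z gives Start d Z | Start d. X → d W gives d W | d.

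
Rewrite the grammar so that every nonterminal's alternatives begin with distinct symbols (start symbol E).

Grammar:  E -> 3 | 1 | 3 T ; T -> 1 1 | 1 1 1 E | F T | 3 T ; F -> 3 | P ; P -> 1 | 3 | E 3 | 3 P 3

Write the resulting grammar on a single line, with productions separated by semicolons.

E has alternatives sharing prefix '3': factor to E → 3 E' with E' → ε | T.
T has alternatives sharing prefix '1 1': factor to T → 1 1 T' with T' → ε | 1 E.
P has alternatives sharing prefix '3': factor to P → 3 P' with P' → ε | P 3.

E -> 1 | 3 E'; T -> F T | 3 T | 1 1 T'; F -> 3 | P; P -> 1 | E 3 | 3 P'; E' -> ε | T; T' -> ε | 1 E; P' -> ε | P 3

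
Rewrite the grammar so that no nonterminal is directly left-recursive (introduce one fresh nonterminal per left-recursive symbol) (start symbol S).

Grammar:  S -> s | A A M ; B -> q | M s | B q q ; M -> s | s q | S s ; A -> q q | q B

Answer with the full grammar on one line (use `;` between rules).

S -> s | A A M; B -> q B' | M s B'; M -> s | s q | S s; A -> q q | q B; B' -> q q B' | ε

B is directly left-recursive.
For B: α = {q q}, β = {q, M s}. Rewrite as B → β B' and B' → α B' | ε.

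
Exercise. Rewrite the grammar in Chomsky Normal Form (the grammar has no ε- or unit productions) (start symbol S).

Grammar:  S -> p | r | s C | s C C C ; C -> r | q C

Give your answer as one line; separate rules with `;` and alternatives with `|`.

S -> p | r | X1 C | X1 Y1; C -> r | X2 C; X1 -> s; X2 -> q; Y1 -> C Y2; Y2 -> C C

Introduce a nonterminal for each terminal appearing in a rule of length ≥ 2: X1 → s, X2 → q.
Binarize each right-hand side of length ≥ 3 by chaining fresh nonterminals (Y1, Y2, …): affected rules were S → X1 C C C.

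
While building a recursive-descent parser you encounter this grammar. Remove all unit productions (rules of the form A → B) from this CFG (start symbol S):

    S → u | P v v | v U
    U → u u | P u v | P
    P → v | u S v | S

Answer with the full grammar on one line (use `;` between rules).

Unit pairs: P ⇒* {S}; U ⇒* {P, S}.
For each unit pair (A, B), copy every non-unit production of B to A, then drop all unit productions.

S → u | P v v | v U; U → u u | P u v | u | P v v | v U | v | u S v; P → u | P v v | v U | v | u S v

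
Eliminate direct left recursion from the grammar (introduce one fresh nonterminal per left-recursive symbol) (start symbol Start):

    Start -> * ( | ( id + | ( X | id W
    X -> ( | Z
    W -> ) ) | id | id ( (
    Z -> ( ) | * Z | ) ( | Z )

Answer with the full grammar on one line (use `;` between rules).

Start -> * ( | ( id + | ( X | id W; X -> ( | Z; W -> ) ) | id | id ( (; Z -> ( ) Z1 | * Z Z1 | ) ( Z1; Z1 -> ) Z1 | ε

Directly left-recursive nonterminal: Z.
For Z: α = {)}, β = {( ), * Z, ) (}. Rewrite as Z → β Z1 and Z1 → α Z1 | ε.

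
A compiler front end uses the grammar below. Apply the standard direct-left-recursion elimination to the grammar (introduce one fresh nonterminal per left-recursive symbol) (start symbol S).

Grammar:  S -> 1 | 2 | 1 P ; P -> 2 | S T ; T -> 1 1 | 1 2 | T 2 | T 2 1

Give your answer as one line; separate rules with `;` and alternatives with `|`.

S -> 1 | 2 | 1 P; P -> 2 | S T; T -> 1 1 T' | 1 2 T'; T' -> 2 T' | 2 1 T' | ε

Directly left-recursive nonterminal: T.
For T: α = {2, 2 1}, β = {1 1, 1 2}. Rewrite as T → β T' and T' → α T' | ε.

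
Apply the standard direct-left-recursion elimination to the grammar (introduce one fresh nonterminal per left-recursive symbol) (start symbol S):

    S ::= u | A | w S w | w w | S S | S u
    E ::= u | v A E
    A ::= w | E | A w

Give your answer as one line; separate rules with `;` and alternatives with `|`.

Directly left-recursive nonterminals: S, A.
For S: α = {S, u}, β = {u, A, w S w, w w}. Rewrite as S → β S' and S' → α S' | ε.
For A: α = {w}, β = {w, E}. Rewrite as A → β A' and A' → α A' | ε.

S ::= u S' | A S' | w S w S' | w w S'; E ::= u | v A E; A ::= w A' | E A'; S' ::= S S' | u S' | ε; A' ::= w A' | ε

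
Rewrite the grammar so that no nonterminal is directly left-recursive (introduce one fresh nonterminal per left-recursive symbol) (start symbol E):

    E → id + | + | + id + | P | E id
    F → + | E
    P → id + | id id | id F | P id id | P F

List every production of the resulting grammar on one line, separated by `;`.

Directly left-recursive nonterminals: E, P.
For E: α = {id}, β = {id +, +, + id +, P}. Rewrite as E → β E' and E' → α E' | ε.
For P: α = {id id, F}, β = {id +, id id, id F}. Rewrite as P → β P' and P' → α P' | ε.

E → id + E' | + E' | + id + E' | P E'; F → + | E; P → id + P' | id id P' | id F P'; E' → id E' | ε; P' → id id P' | F P' | ε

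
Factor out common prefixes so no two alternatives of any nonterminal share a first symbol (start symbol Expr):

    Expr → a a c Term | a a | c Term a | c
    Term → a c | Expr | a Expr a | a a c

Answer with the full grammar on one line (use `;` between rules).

Expr has alternatives sharing prefix 'a a': factor to Expr → a a Expr1 with Expr1 → c Term | ε.
Expr has alternatives sharing prefix 'c': factor to Expr → c Expr2 with Expr2 → Term a | ε.
Term has alternatives sharing prefix 'a': factor to Term → a Term1 with Term1 → c | Expr a | a c.

Expr → a a Expr1 | c Expr2; Term → Expr | a Term1; Expr1 → c Term | ε; Expr2 → Term a | ε; Term1 → c | Expr a | a c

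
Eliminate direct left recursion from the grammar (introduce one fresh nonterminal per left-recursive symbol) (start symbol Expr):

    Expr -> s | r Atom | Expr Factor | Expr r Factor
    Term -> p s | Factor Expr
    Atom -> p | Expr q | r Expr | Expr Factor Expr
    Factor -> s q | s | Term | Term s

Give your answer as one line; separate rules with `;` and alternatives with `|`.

Left recursion appears on Expr.
For Expr: α = {Factor, r Factor}, β = {s, r Atom}. Rewrite as Expr → β Expr1 and Expr1 → α Expr1 | ε.

Expr -> s Expr1 | r Atom Expr1; Term -> p s | Factor Expr; Atom -> p | Expr q | r Expr | Expr Factor Expr; Factor -> s q | s | Term | Term s; Expr1 -> Factor Expr1 | r Factor Expr1 | ε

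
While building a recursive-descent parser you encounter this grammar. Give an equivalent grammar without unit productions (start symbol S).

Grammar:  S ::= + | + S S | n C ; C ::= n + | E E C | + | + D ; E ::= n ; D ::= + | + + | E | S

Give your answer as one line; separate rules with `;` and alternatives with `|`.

S ::= + | + S S | n C; C ::= n + | E E C | + | + D; E ::= n; D ::= + | + S S | n C | n | + +

Unit pairs: D ⇒* {E, S}.
Replace each nonterminal's rules with the union of the non-unit rules of every nonterminal it unit-derives.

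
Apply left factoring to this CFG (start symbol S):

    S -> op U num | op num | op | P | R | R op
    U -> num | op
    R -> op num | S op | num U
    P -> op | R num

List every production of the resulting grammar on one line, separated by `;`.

S has alternatives sharing prefix 'op': factor to S → op S' with S' → U num | num | ε.
S has alternatives sharing prefix 'R': factor to S → R S'' with S'' → ε | op.

S -> P | op S' | R S''; U -> num | op; R -> op num | S op | num U; P -> op | R num; S' -> U num | num | ε; S'' -> ε | op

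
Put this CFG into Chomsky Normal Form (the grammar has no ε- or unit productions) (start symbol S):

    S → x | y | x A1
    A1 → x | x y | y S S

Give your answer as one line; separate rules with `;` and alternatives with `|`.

Introduce a nonterminal for each terminal appearing in a rule of length ≥ 2: X1 → x, X2 → y.
Binarize each right-hand side of length ≥ 3 by chaining fresh nonterminals (Y1, Y2, …): affected rules were A1 → X2 S S.

S → x | y | X1 A1; A1 → x | X1 X2 | X2 Y1; X1 → x; X2 → y; Y1 → S S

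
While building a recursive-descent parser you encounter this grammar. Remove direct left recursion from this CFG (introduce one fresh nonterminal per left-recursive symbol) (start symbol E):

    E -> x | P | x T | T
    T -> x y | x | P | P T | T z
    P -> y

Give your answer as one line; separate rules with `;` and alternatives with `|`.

T is directly left-recursive.
For T: α = {z}, β = {x y, x, P, P T}. Rewrite as T → β T' and T' → α T' | ε.

E -> x | P | x T | T; T -> x y T' | x T' | P T' | P T T'; P -> y; T' -> z T' | eps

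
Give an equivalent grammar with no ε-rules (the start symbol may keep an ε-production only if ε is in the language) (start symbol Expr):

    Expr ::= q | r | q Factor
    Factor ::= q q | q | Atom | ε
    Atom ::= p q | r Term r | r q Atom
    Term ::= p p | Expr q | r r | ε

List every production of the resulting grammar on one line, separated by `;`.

Nullable set = {Factor, Term}.
ε ∉ L(G), so no ε-production is kept.
Expand every rule over subsets of its nullable positions: Atom → r Term r gives r Term r | r r.

Expr ::= q | r | q Factor; Factor ::= q q | q | Atom; Atom ::= p q | r Term r | r r | r q Atom; Term ::= p p | Expr q | r r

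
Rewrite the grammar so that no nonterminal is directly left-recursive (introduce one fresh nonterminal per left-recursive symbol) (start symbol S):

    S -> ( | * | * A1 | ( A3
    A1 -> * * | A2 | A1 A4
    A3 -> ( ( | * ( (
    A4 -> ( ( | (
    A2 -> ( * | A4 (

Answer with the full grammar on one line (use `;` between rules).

Left recursion appears on A1.
For A1: α = {A4}, β = {* *, A2}. Rewrite as A1 → β A1' and A1' → α A1' | ε.

S -> ( | * | * A1 | ( A3; A1 -> * * A1' | A2 A1'; A3 -> ( ( | * ( (; A4 -> ( ( | (; A2 -> ( * | A4 (; A1' -> A4 A1' | eps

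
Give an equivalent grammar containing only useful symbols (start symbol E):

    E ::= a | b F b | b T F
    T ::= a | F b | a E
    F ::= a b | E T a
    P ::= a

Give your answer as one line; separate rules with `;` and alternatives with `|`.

Generating nonterminals: {E, F, P, T}.
Reachable from E after that: {E, F, T}.
Removed useless symbols: {P} and every production mentioning them.

E ::= a | b F b | b T F; T ::= a | F b | a E; F ::= a b | E T a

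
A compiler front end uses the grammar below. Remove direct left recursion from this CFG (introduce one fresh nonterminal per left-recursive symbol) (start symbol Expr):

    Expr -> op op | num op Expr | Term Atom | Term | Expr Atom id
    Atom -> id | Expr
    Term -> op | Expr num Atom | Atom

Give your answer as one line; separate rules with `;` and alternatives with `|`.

Expr -> op op Expr1 | num op Expr Expr1 | Term Atom Expr1 | Term Expr1; Atom -> id | Expr; Term -> op | Expr num Atom | Atom; Expr1 -> Atom id Expr1 | epsilon

Expr is directly left-recursive.
For Expr: α = {Atom id}, β = {op op, num op Expr, Term Atom, Term}. Rewrite as Expr → β Expr1 and Expr1 → α Expr1 | ε.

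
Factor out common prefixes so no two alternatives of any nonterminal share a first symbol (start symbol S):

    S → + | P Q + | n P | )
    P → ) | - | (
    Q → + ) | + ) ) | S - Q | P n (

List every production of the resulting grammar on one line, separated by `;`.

Q has alternatives sharing prefix '+ )': factor to Q → + ) Q' with Q' → ε | ).

S → + | P Q + | n P | ); P → ) | - | (; Q → S - Q | P n ( | + ) Q'; Q' → eps | )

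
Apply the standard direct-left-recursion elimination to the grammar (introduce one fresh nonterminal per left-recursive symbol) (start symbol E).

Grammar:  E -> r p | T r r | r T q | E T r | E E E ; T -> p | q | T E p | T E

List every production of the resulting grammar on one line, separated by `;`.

E -> r p E' | T r r E' | r T q E'; T -> p T' | q T'; E' -> T r E' | E E E' | ε; T' -> E p T' | E T' | ε

Left recursion appears on E, T.
For E: α = {T r, E E}, β = {r p, T r r, r T q}. Rewrite as E → β E' and E' → α E' | ε.
For T: α = {E p, E}, β = {p, q}. Rewrite as T → β T' and T' → α T' | ε.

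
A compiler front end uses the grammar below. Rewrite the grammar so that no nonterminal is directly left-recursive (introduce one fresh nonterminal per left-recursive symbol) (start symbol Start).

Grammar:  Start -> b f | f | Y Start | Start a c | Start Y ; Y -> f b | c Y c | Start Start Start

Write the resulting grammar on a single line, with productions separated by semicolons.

Start -> b f Start1 | f Start1 | Y Start Start1; Y -> f b | c Y c | Start Start Start; Start1 -> a c Start1 | Y Start1 | ε

Start is directly left-recursive.
For Start: α = {a c, Y}, β = {b f, f, Y Start}. Rewrite as Start → β Start1 and Start1 → α Start1 | ε.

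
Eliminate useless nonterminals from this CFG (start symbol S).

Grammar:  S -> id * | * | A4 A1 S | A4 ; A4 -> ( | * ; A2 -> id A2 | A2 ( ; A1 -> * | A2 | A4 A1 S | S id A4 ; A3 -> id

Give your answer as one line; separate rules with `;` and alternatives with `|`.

S -> id * | * | A4 A1 S | A4; A4 -> ( | *; A1 -> * | A4 A1 S | S id A4

Generating nonterminals: {A1, A3, A4, S}.
Reachable from S after that: {A1, A4, S}.
Removed useless symbols: {A2, A3} and every production mentioning them.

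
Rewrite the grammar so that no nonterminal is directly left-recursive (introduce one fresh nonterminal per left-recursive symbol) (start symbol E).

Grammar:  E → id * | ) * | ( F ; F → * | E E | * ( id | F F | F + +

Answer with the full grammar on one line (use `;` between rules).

E → id * | ) * | ( F; F → * F' | E E F' | * ( id F'; F' → F F' | + + F' | ε

Left recursion appears on F.
For F: α = {F, + +}, β = {*, E E, * ( id}. Rewrite as F → β F' and F' → α F' | ε.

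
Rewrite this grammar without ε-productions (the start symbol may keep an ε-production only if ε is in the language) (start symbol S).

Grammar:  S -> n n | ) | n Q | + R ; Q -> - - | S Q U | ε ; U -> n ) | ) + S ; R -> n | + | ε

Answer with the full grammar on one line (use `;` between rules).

S -> n n | ) | n Q | n | + R | +; Q -> - - | S Q U | S U; U -> n ) | ) + S; R -> n | +

Nullable nonterminals: {Q, R}.
ε ∉ L(G), so no ε-production is kept.
Expand every rule over subsets of its nullable positions: S → n Q gives n Q | n. S → + R gives + R | +. Q → S Q U gives S Q U | S U.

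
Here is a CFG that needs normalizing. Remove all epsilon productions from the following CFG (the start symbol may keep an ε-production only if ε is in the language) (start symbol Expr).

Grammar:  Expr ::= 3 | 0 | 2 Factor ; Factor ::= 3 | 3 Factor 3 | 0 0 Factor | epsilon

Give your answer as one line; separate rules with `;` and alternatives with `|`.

Expr ::= 3 | 0 | 2 Factor | 2; Factor ::= 3 | 3 Factor 3 | 3 3 | 0 0 Factor | 0 0

Nullable nonterminals: {Factor}.
ε ∉ L(G), so no ε-production is kept.
Add the nullable-subset variants: Expr → 2 Factor gives 2 Factor | 2. Factor → 3 Factor 3 gives 3 Factor 3 | 3 3. Factor → 0 0 Factor gives 0 0 Factor | 0 0.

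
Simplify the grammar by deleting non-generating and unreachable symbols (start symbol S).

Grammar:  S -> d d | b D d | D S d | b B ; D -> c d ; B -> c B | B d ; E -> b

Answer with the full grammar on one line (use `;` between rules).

Generating nonterminals: {D, E, S}.
Reachable from S after that: {D, S}.
Removed useless symbols: {B, E} and every production mentioning them.

S -> d d | b D d | D S d; D -> c d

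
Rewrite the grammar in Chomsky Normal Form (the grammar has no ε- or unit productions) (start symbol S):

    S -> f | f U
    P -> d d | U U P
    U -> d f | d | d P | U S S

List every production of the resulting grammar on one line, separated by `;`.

S -> f | X1 U; P -> X2 X2 | U Y1; U -> X2 X1 | d | X2 P | U Y2; X1 -> f; X2 -> d; Y1 -> U P; Y2 -> S S

Introduce a nonterminal for each terminal appearing in a rule of length ≥ 2: X1 → f, X2 → d.
Binarize each right-hand side of length ≥ 3 by chaining fresh nonterminals (Y1, Y2, …): affected rules were P → U U P; U → U S S.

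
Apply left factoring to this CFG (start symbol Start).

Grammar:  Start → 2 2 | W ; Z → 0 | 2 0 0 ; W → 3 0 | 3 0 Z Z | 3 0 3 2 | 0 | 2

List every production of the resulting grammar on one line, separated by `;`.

Start → 2 2 | W; Z → 0 | 2 0 0; W → 0 | 2 | 3 0 W1; W1 → ε | Z Z | 3 2

W has alternatives sharing prefix '3 0': factor to W → 3 0 W1 with W1 → ε | Z Z | 3 2.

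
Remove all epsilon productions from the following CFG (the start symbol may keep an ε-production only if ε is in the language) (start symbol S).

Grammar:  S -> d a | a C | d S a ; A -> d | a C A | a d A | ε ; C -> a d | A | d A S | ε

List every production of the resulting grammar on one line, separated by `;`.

S -> d a | a C | a | d S a; A -> d | a C A | a C | a A | a | a d A | a d; C -> a d | A | d A S | d S

Nullable nonterminals: {A, C}.
ε ∉ L(G), so no ε-production is kept.
Expand every rule over subsets of its nullable positions: S → a C gives a C | a. A → a C A gives a C A | a C | a A | a. A → a d A gives a d A | a d. C → d A S gives d A S | d S.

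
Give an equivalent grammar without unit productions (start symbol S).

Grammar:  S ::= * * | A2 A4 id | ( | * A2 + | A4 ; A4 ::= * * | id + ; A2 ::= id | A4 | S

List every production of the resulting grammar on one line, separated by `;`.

Unit pairs: A2 ⇒* {A4, S}; S ⇒* {A4}.
For every A with A ⇒* B via unit rules, add B's non-unit alternatives to A; then delete every rule of the form X → Y.

S ::= * * | id + | A2 A4 id | ( | * A2 +; A4 ::= * * | id +; A2 ::= * * | id + | id | A2 A4 id | ( | * A2 +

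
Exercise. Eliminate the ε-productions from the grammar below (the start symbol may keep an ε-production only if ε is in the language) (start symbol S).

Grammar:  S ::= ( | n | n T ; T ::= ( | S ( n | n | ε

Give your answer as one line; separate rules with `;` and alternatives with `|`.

S ::= ( | n | n T; T ::= ( | S ( n | n

Nullable set = {T}.
ε ∉ L(G), so no ε-production is kept.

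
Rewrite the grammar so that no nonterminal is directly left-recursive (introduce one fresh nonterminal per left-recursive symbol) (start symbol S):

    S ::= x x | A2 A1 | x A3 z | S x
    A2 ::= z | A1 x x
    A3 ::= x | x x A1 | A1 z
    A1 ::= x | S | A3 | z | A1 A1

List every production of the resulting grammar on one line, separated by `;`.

S ::= x x S' | A2 A1 S' | x A3 z S'; A2 ::= z | A1 x x; A3 ::= x | x x A1 | A1 z; A1 ::= x A1' | S A1' | A3 A1' | z A1'; S' ::= x S' | ε; A1' ::= A1 A1' | ε

S, A1 are directly left-recursive.
For S: α = {x}, β = {x x, A2 A1, x A3 z}. Rewrite as S → β S' and S' → α S' | ε.
For A1: α = {A1}, β = {x, S, A3, z}. Rewrite as A1 → β A1' and A1' → α A1' | ε.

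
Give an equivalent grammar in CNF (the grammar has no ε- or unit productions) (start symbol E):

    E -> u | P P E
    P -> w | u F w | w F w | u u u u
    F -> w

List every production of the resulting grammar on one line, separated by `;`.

E -> u | P Y1; P -> w | X1 Y2 | X2 Y3 | X1 Y4; F -> w; X1 -> u; X2 -> w; Y1 -> P E; Y2 -> F X2; Y3 -> F X2; Y4 -> X1 Y5; Y5 -> X1 X1

Introduce a nonterminal for each terminal appearing in a rule of length ≥ 2: X1 → u, X2 → w.
Binarize each right-hand side of length ≥ 3 by chaining fresh nonterminals (Y1, Y2, …): affected rules were E → P P E; P → X1 F X2; P → X2 F X2; P → X1 X1 X1 X1.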